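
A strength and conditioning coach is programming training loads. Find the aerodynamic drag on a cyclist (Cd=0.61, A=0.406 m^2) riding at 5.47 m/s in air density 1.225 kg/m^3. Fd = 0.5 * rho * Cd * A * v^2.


Fd = 0.5 * 1.225 * 0.61 * 0.406 * 5.47^2
= 0.5 * 1.225 * 0.61 * 0.406 * 29.9209
= 4.539 N

4.539 N


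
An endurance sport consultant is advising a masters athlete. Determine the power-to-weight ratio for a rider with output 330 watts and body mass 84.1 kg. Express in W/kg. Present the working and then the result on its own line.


P/W = 330 / 84.1 = 3.924 W/kg

3.924 W/kg


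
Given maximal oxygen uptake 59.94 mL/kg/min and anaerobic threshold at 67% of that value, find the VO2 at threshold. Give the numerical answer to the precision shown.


Percentage as decimal = 0.67
VO2 at AT = 59.94 * 0.67 = 40.16 mL/kg/min

40.16 mL/kg/min


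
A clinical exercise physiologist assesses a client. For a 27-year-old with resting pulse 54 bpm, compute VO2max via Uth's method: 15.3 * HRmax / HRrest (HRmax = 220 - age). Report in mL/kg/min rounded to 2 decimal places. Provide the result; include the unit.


Step 1: HRmax = 220 - 27 = 193 bpm
Step 2: Ratio = 193 / 54 = 3.5741
Step 3: VO2max = 15.3 * 3.5741 = 54.68 mL/kg/min

54.68 mL/kg/min


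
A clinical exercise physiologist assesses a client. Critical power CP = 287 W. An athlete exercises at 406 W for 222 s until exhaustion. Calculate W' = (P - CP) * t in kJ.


P - CP = 406 - 287 = 119 W
W' = 119 * 222 = 26418 J
= 26418 / 1000 = 26.418 kJ

26.418 kJ


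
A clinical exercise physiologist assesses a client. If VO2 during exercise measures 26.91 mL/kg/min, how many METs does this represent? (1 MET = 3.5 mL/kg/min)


METs = VO2 / 3.5 = 26.91 / 3.5 = 7.69

7.69 METs


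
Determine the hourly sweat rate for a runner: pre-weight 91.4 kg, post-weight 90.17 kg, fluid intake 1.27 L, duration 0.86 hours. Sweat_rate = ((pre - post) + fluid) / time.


Mass lost = 91.4 - 90.17 = 1.23 kg
Add fluid consumed: 1.23 + 1.27 = 2.5 L total sweat
Sweat rate = 2.5 / 0.86 = 2.907 L/h

2.907 L/h


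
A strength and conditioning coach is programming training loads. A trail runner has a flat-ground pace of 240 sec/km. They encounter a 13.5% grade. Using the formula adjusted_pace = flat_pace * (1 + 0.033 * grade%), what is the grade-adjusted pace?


Grade factor = 1 + 0.033 * 13.5 = 1.4455
Adjusted = 240 * 1.4455 = 346.92 sec/km

346.92 s/km


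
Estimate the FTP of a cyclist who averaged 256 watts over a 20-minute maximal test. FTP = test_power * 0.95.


FTP = 256 * 0.95 = 243.2 W

243.2 W


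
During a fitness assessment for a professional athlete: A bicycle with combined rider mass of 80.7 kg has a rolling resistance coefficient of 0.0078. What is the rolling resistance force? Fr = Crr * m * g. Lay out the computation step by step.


Fr = 0.0078 * 80.7 * 9.81
= 0.62946 * 9.81
= 6.175 N

6.175 N


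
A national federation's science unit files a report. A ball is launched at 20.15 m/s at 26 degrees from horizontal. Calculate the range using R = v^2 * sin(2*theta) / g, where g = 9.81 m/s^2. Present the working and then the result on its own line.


sin(2 * 26) = sin(52) = 0.788011
v^2 = 20.15^2 = 406.0225
R = 406.0225 * 0.788011 / 9.81
= 32.615 m

32.615 m


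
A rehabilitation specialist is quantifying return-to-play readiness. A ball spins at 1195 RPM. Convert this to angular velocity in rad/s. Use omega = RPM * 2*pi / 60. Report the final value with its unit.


omega = 1195 * 2 * pi / 60
= 1195 * 6.28318531 / 60
= 7508.406 / 60
= 125.14 rad/s

125.14 rad/s


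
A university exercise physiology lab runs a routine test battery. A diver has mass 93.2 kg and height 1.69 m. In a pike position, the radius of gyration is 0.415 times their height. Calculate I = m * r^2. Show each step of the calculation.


r = 0.415 * 1.69 = 0.70135 m
I = m * r^2 = 93.2 * 0.491892 = 45.844 kg*m^2

45.844 kg*m^2


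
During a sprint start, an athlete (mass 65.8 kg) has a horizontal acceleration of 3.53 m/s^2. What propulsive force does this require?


Propulsive force = mass * acceleration
= 65.8 kg * 3.53 m/s^2
= 232.27 N

232.27 N


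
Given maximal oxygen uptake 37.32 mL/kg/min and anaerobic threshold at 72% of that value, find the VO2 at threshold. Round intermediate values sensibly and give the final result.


Percentage as decimal = 0.72
VO2 at AT = 37.32 * 0.72 = 26.87 mL/kg/min

26.87 mL/kg/min


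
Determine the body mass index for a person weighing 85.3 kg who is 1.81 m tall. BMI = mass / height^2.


BMI = mass / height^2
= 85.3 / 1.81^2
= 85.3 / 3.2761
= 26.04 kg/m^2

26.04 kg/m^2


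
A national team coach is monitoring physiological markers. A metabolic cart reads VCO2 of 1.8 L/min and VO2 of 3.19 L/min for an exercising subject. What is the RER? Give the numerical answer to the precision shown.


RER = VCO2 / VO2 = 1.8 / 3.19 = 0.5643

0.5643


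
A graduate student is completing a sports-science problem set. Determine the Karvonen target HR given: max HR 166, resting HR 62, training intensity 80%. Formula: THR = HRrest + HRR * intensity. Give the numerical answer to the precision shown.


HRR = HRmax - HRrest = 166 - 62 = 104
THR = 62 + 104 * 0.8
= 145.2 bpm

145.2 bpm


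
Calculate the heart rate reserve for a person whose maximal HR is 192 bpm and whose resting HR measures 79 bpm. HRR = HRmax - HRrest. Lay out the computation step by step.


HRmax = 192 bpm
HRrest = 79 bpm
HRR = 192 - 79 = 113 bpm

113 bpm


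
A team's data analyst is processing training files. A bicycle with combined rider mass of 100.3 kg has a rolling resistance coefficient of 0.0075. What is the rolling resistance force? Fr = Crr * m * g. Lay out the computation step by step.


Fr = 0.0075 * 100.3 * 9.81
= 0.75225 * 9.81
= 7.38 N

7.38 N


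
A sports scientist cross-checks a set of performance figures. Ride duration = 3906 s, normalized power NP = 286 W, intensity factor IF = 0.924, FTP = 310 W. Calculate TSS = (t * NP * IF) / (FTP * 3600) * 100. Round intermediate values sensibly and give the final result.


Numerator = 3906 * 286 * 0.924 = 1032215.184
Denominator = 310 * 3600 = 1116000
TSS = 1032215.184 / 1116000 * 100
= 92.49

92.49 TSS


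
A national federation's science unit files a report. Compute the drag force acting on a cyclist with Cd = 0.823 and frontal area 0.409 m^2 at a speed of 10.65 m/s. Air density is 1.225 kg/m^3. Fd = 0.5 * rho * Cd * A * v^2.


Step 1: v^2 = 113.4225
Step 2: Fd = 0.5 * 1.225 * 0.823 * 0.409 * 113.4225
= 23.385 N

23.385 N


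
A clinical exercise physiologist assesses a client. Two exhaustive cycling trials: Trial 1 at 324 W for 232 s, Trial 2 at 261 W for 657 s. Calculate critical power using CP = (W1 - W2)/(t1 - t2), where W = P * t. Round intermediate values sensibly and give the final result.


W1 = 324 * 232 = 75168 J
W2 = 261 * 657 = 171477 J
CP = (75168 - 171477) / (232 - 657)
= -96309 / -425
= 226.61 W

226.61 W


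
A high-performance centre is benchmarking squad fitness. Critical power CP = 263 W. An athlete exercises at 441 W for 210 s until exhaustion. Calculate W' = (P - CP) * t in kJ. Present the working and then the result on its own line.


P - CP = 441 - 263 = 178 W
W' = 178 * 210 = 37380 J
= 37380 / 1000 = 37.38 kJ

37.38 kJ


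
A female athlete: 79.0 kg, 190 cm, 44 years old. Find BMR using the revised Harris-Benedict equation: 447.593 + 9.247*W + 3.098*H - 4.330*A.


Intercept = 447.593
Weight contribution = 9.247 * 79.0 = 730.513
Height contribution = 3.098 * 190 = 588.62
Age contribution = 4.33 * 44 = 190.52
BMR = 447.593 + 730.513 + 588.62 - 190.52
= 1576.21 kcal/day

1576.21 kcal/day


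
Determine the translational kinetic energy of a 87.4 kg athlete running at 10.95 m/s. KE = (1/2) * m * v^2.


KE = 0.5 * m * v^2
= 0.5 * 87.4 * 10.95^2
= 0.5 * 87.4 * 119.9025
= 5239.74 J

5239.74 J


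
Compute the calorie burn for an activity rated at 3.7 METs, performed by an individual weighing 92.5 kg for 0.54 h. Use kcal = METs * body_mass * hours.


Product of METs and mass = 3.7 * 92.5 = 342.25
Total kcal = 342.25 * 0.54 = 184.82 kcal

184.82 kcal


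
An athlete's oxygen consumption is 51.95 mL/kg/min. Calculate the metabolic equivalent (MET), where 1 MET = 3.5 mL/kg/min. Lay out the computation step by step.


MET = VO2 / 3.5
= 51.95 / 3.5
= 14.84 METs

14.84 METs


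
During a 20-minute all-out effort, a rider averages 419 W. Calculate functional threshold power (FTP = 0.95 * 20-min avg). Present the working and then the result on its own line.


FTP = 0.95 * 419
= 398.05 W

398.05 W


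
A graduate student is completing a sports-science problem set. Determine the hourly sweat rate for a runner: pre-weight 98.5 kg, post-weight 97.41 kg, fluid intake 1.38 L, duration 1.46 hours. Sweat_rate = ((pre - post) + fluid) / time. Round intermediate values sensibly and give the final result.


Mass lost = 98.5 - 97.41 = 1.09 kg
Add fluid consumed: 1.09 + 1.38 = 2.47 L total sweat
Sweat rate = 2.47 / 1.46 = 1.692 L/h

1.692 L/h


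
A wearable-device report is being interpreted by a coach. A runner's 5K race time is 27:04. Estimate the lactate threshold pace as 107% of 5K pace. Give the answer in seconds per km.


Total race time = 27*60 + 4 = 1624 seconds
5K pace = 1624 / 5 = 324.8 sec/km
LT pace = 324.8 * 1.07 = 347.54 sec/km

347.54 s/km


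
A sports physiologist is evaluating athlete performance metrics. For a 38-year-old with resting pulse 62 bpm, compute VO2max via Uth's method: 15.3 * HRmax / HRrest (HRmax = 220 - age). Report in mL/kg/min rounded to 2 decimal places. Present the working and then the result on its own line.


Step 1: HRmax = 220 - 38 = 182 bpm
Step 2: Ratio = 182 / 62 = 2.9355
Step 3: VO2max = 15.3 * 2.9355 = 44.91 mL/kg/min

44.91 mL/kg/min


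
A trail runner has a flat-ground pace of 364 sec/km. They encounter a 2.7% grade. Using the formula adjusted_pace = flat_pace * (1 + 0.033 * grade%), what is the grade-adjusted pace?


Grade factor = 1 + 0.033 * 2.7 = 1.0891
Adjusted = 364 * 1.0891 = 396.43 sec/km

396.43 s/km


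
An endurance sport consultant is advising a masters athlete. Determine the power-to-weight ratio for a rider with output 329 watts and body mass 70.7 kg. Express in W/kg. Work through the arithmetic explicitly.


P/W = 329 / 70.7 = 4.653 W/kg

4.653 W/kg


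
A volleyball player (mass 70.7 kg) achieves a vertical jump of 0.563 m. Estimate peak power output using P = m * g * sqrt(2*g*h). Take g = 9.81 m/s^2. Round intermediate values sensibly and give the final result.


2 * g * h = 2 * 9.81 * 0.563 = 11.04606
sqrt(11.04606) = 3.323561 m/s
P = 70.7 * 9.81 * 3.323561 = 2305.11 W

2305.11 W


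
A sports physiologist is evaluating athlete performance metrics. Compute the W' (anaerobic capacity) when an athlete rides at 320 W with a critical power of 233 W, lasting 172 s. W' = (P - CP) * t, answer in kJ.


Above-CP power = 87 W
Duration = 172 s
W' = 87 * 172 = 14964 J
Convert: 14964 / 1000 = 14.964 kJ

14.964 kJ


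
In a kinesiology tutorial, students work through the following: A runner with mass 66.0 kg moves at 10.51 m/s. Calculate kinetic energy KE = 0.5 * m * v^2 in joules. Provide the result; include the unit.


v^2 = 10.51^2 = 110.4601
KE = 0.5 * 66.0 * 110.4601
= 3645.18 J

3645.18 J


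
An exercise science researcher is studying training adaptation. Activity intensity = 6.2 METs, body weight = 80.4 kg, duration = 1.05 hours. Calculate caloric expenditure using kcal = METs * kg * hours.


kcal = 6.2 * 80.4 * 1.05
= 498.48 * 1.05
= 523.4 kcal

523.4 kcal


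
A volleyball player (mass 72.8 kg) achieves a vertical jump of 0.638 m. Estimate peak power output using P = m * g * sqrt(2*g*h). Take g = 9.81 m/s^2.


2 * g * h = 2 * 9.81 * 0.638 = 12.51756
sqrt(12.51756) = 3.538016 m/s
P = 72.8 * 9.81 * 3.538016 = 2526.74 W

2526.74 W


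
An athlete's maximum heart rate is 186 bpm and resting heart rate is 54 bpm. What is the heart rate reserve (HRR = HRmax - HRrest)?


HRR = HRmax - HRrest
= 186 - 54
= 132 bpm

132 bpm


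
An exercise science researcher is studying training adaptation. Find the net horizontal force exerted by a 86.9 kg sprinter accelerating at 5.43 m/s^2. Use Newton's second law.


Newton's second law: F = m * a
F = 86.9 * 5.43 = 471.87 N

471.87 N


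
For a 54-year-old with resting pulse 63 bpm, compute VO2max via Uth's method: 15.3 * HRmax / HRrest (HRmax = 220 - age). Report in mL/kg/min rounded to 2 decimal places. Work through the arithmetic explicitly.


Step 1: HRmax = 220 - 54 = 166 bpm
Step 2: Ratio = 166 / 63 = 2.6349
Step 3: VO2max = 15.3 * 2.6349 = 40.31 mL/kg/min

40.31 mL/kg/min


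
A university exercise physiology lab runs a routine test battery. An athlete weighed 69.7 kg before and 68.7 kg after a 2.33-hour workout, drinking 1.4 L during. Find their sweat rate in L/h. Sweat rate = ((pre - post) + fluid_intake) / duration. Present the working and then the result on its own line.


Body mass change = 1.0 kg
Total sweat loss = 1.0 + 1.4 = 2.4 L
Rate = 2.4 / 2.33 = 1.03 L/h

1.03 L/h


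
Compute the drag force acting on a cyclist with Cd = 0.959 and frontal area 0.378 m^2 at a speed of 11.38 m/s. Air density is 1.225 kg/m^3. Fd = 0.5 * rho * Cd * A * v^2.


Step 1: v^2 = 129.5044
Step 2: Fd = 0.5 * 1.225 * 0.959 * 0.378 * 129.5044
= 28.754 N

28.754 N


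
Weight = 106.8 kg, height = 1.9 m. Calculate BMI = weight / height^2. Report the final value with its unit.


height^2 = 1.9^2 = 3.61
BMI = 106.8 / 3.61 = 29.58 kg/m^2

29.58 kg/m^2


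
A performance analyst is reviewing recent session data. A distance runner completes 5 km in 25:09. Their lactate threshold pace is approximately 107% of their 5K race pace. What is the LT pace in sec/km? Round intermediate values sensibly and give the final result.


Convert to seconds: 25 min 9 s = 1509 s
Pace per km = 1509 / 5 = 301.8 s/km
LT pace = 301.8 * 1.07 = 322.93 s/km

322.93 s/km


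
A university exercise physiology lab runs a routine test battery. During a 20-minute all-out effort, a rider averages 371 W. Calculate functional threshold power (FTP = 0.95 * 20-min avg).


FTP = 0.95 * 371
= 352.45 W

352.45 W


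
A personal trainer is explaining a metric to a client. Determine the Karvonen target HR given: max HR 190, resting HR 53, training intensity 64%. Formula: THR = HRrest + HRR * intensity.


HRR = HRmax - HRrest = 190 - 53 = 137
THR = 53 + 137 * 0.64
= 140.68 bpm

140.68 bpm


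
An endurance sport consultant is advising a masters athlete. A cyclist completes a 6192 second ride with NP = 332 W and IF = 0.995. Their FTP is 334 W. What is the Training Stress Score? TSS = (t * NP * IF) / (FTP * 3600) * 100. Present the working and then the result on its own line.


t * NP * IF = 6192 * 332 * 0.995 = 2045465.28
FTP * 3600 = 1202400
TSS = (2045465.28 / 1202400) * 100 = 170.12

170.12 TSS


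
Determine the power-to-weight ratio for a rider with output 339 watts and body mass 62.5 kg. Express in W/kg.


P/W = 339 / 62.5 = 5.424 W/kg

5.424 W/kg


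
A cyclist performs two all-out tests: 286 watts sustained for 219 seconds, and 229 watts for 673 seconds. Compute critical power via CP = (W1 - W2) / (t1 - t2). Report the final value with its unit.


W1 = P1 * t1 = 286 * 219 = 62634 J
W2 = P2 * t2 = 229 * 673 = 154117 J
CP = (62634 - 154117) / (219 - 673)
= 201.5 W

201.5 W


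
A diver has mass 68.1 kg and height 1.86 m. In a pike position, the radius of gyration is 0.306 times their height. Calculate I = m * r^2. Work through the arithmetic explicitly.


r = 0.306 * 1.86 = 0.56916 m
I = m * r^2 = 68.1 * 0.323943 = 22.061 kg*m^2

22.061 kg*m^2


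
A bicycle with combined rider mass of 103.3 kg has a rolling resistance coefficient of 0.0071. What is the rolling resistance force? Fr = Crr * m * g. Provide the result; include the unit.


Fr = 0.0071 * 103.3 * 9.81
= 0.73343 * 9.81
= 7.195 N

7.195 N


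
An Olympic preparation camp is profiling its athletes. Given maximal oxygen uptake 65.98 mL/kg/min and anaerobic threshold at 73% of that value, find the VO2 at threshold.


Percentage as decimal = 0.73
VO2 at AT = 65.98 * 0.73 = 48.17 mL/kg/min

48.17 mL/kg/min


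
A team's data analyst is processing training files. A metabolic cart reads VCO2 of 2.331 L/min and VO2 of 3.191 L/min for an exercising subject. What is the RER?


RER = VCO2 / VO2 = 2.331 / 3.191 = 0.7305

0.7305


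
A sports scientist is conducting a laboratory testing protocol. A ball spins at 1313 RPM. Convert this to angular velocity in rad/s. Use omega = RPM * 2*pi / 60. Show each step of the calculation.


omega = 1313 * 2 * pi / 60
= 1313 * 6.28318531 / 60
= 8249.822 / 60
= 137.497 rad/s

137.497 rad/s


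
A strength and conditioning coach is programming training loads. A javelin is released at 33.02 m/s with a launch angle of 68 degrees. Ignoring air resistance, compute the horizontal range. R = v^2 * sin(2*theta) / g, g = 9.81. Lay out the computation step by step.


Launch speed squared = 1090.3204
sin(2 * 68 deg) = 0.694658
Range = 1090.3204 * 0.694658 / 9.81
= 77.207 m

77.207 m


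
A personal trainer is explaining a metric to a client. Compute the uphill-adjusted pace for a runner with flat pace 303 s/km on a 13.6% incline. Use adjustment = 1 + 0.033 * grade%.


Adjustment factor = 1 + 0.033 * 13.6 = 1.4488
Grade-adjusted pace = 303 * 1.4488 = 438.99 s/km

438.99 s/km


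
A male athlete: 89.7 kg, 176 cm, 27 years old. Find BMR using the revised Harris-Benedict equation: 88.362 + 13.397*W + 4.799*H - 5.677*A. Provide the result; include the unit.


Intercept = 88.362
Weight contribution = 13.397 * 89.7 = 1201.7109
Height contribution = 4.799 * 176 = 844.624
Age contribution = 5.677 * 27 = 153.279
BMR = 88.362 + 1201.7109 + 844.624 - 153.279
= 1981.42 kcal/day

1981.42 kcal/day


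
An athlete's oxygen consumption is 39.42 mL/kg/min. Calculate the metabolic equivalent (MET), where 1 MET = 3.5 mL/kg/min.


MET = VO2 / 3.5
= 39.42 / 3.5
= 11.26 METs

11.26 METs


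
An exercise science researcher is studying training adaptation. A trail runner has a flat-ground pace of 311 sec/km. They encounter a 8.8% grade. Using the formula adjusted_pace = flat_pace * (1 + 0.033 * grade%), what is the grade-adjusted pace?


Grade factor = 1 + 0.033 * 8.8 = 1.2904
Adjusted = 311 * 1.2904 = 401.31 sec/km

401.31 s/km


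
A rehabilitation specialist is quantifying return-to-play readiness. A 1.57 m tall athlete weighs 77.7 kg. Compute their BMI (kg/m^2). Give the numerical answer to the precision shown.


height^2 = 2.4649 m^2
BMI = 77.7 / 2.4649 = 31.52 kg/m^2

31.52 kg/m^2


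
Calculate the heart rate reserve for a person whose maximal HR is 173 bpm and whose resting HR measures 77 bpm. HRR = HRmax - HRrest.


HRmax = 173 bpm
HRrest = 77 bpm
HRR = 173 - 77 = 96 bpm

96 bpm


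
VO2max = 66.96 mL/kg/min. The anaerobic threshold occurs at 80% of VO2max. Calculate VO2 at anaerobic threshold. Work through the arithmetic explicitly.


AT fraction = 80 / 100 = 0.8
AT VO2 = 66.96 * 0.8
= 53.57 mL/kg/min

53.57 mL/kg/min


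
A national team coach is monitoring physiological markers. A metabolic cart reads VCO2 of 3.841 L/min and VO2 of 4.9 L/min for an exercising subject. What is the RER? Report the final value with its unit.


RER = VCO2 / VO2 = 3.841 / 4.9 = 0.7839

0.7839


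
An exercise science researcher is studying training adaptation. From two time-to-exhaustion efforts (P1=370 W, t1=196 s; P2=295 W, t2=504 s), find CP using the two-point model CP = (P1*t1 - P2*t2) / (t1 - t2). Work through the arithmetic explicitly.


Work in trial 1 = 72520 J
Work in trial 2 = 148680 J
Delta work = -76160 J
Delta time = -308 s
CP = -76160 / -308 = 247.27 W

247.27 W


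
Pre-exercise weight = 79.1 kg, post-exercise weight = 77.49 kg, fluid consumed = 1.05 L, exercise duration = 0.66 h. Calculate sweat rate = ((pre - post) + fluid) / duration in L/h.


Weight loss = 79.1 - 77.49 = 1.61 kg (approx L)
Total sweat = 1.61 + 1.05 = 2.66 L
Sweat rate = 2.66 / 0.66 = 4.03 L/h

4.03 L/h


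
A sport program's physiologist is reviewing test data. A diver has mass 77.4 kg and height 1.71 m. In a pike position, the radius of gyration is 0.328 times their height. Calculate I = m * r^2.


r = 0.328 * 1.71 = 0.56088 m
I = m * r^2 = 77.4 * 0.314586 = 24.349 kg*m^2

24.349 kg*m^2


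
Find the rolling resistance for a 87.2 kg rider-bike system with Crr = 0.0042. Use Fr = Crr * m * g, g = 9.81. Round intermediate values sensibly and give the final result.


m * g = 87.2 * 9.81 = 855.432 N
Fr = 0.0042 * 855.432 = 3.593 N

3.593 N


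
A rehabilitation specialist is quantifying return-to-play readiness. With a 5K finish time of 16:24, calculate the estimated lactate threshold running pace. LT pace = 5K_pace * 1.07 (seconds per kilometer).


Race duration = 984 s for 5 km
Average pace = 984 / 5 = 196.8 s/km
LT pace = 196.8 * 1.07
= 210.58 s/km

210.58 s/km


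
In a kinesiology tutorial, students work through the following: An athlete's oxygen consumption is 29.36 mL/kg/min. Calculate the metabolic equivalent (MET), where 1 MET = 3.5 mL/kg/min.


MET = VO2 / 3.5
= 29.36 / 3.5
= 8.39 METs

8.39 METs


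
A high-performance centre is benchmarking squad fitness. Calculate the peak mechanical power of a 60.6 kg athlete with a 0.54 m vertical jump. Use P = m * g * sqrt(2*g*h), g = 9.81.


First, sqrt(2gh) = sqrt(2 * 9.81 * 0.54)
= sqrt(10.5948) = 3.254965 m/s
Power = 60.6 * 9.81 * 3.254965 = 1935.03 W

1935.03 W


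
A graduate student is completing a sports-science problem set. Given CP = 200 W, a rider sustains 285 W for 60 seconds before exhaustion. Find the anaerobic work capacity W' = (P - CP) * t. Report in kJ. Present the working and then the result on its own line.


Excess power = 285 - 200 = 85 W
Work above CP = 85 * 60 = 5100 J
W' = 5.1 kJ

5.1 kJ


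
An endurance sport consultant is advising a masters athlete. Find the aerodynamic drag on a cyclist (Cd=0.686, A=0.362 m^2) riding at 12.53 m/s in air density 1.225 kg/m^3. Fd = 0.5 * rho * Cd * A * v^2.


Fd = 0.5 * 1.225 * 0.686 * 0.362 * 12.53^2
= 0.5 * 1.225 * 0.686 * 0.362 * 157.0009
= 23.88 N

23.88 N


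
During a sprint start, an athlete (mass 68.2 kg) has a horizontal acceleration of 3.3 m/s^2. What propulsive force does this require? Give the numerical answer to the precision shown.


Propulsive force = mass * acceleration
= 68.2 kg * 3.3 m/s^2
= 225.06 N

225.06 N


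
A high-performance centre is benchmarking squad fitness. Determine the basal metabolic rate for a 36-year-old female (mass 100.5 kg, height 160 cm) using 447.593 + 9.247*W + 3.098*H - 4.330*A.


BMR = 447.593 + 9.247*100.5 + 3.098*160 - 4.330*36
= 1716.72 kcal/day

1716.72 kcal/day


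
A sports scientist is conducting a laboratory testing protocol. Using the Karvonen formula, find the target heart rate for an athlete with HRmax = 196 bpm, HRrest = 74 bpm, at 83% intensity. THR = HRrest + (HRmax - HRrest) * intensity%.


HRR = 196 - 74 = 122
THR = 74 + 122 * 0.83
= 74 + 101.26
= 175.26 bpm

175.26 bpm


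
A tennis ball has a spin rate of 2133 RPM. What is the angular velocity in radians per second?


Convert RPM to rad/s: multiply by 2*pi and divide by 60
omega = 2133 * 2 * pi / 60
= 223.367 rad/s

223.367 rad/s


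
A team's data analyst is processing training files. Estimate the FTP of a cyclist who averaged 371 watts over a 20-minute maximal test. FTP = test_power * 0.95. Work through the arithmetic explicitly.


FTP = 371 * 0.95 = 352.45 W

352.45 W


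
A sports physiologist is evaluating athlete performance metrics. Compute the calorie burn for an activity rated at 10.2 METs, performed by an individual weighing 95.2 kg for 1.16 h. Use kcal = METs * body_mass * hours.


Product of METs and mass = 10.2 * 95.2 = 971.04
Total kcal = 971.04 * 1.16 = 1126.41 kcal

1126.41 kcal


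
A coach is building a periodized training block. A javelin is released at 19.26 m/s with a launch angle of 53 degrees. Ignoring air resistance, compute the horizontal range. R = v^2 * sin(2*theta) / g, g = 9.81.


Launch speed squared = 370.9476
sin(2 * 53 deg) = 0.961262
Range = 370.9476 * 0.961262 / 9.81
= 36.348 m

36.348 m


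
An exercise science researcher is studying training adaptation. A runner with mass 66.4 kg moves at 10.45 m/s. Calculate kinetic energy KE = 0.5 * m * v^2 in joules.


v^2 = 10.45^2 = 109.2025
KE = 0.5 * 66.4 * 109.2025
= 3625.52 J

3625.52 J


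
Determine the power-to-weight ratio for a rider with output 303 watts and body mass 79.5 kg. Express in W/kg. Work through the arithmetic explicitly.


P/W = 303 / 79.5 = 3.811 W/kg

3.811 W/kg


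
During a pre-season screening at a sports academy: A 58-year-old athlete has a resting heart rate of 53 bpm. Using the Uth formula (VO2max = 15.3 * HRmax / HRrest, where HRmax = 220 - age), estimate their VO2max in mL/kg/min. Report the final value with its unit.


HRmax = 220 - 58 = 162 bpm
Ratio = HRmax / HRrest = 162 / 53 = 3.0566
VO2max = 15.3 * 3.0566 = 46.77 mL/kg/min

46.77 mL/kg/min


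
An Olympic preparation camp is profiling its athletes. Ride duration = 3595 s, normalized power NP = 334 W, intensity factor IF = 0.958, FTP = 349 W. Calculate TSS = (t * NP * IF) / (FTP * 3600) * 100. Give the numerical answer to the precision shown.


Numerator = 3595 * 334 * 0.958 = 1150299.34
Denominator = 349 * 3600 = 1256400
TSS = 1150299.34 / 1256400 * 100
= 91.56

91.56 TSS


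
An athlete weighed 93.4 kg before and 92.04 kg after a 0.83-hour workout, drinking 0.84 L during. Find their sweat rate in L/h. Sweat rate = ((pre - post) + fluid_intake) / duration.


Body mass change = 1.36 kg
Total sweat loss = 1.36 + 0.84 = 2.2 L
Rate = 2.2 / 0.83 = 2.651 L/h

2.651 L/h


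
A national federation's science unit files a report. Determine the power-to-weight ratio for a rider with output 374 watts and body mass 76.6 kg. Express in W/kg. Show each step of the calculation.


P/W = 374 / 76.6 = 4.883 W/kg

4.883 W/kg


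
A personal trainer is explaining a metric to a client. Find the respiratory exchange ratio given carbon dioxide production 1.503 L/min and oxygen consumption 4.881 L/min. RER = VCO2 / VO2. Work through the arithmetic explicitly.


VCO2 = 1.503 L/min
VO2 = 4.881 L/min
RER = 1.503 / 4.881 = 0.3079

0.3079


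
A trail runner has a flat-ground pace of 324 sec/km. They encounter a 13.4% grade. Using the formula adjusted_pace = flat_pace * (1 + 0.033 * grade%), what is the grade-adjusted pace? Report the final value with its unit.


Grade factor = 1 + 0.033 * 13.4 = 1.4422
Adjusted = 324 * 1.4422 = 467.27 sec/km

467.27 s/km


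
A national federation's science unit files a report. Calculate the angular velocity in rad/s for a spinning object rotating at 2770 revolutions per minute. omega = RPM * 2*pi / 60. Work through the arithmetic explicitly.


omega = RPM * 2*pi / 60
= 2770 * 6.28318531 / 60
= 290.074 rad/s

290.074 rad/s


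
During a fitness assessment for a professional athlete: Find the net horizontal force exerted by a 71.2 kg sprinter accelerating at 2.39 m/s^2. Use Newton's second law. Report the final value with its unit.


Newton's second law: F = m * a
F = 71.2 * 2.39 = 170.17 N

170.17 N


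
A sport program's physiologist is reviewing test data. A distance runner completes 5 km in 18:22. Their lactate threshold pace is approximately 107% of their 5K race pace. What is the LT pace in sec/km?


Convert to seconds: 18 min 22 s = 1102 s
Pace per km = 1102 / 5 = 220.4 s/km
LT pace = 220.4 * 1.07 = 235.83 s/km

235.83 s/km


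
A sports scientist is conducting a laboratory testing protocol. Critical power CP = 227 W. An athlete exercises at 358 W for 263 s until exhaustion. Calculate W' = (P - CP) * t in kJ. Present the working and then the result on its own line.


P - CP = 358 - 227 = 131 W
W' = 131 * 263 = 34453 J
= 34453 / 1000 = 34.453 kJ

34.453 kJ


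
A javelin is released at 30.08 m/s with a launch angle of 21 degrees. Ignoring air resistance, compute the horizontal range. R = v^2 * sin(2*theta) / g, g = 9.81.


Launch speed squared = 904.8064
sin(2 * 21 deg) = 0.669131
Range = 904.8064 * 0.669131 / 9.81
= 61.716 m

61.716 m


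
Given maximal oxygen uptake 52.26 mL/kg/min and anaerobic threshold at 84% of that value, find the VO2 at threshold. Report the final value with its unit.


Percentage as decimal = 0.84
VO2 at AT = 52.26 * 0.84 = 43.9 mL/kg/min

43.9 mL/kg/min


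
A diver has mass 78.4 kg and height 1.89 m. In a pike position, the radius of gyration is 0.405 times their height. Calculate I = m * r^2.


r = 0.405 * 1.89 = 0.76545 m
I = m * r^2 = 78.4 * 0.585914 = 45.936 kg*m^2

45.936 kg*m^2


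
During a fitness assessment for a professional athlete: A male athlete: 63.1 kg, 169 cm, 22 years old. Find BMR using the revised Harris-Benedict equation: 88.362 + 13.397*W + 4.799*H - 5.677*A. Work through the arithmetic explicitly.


Intercept = 88.362
Weight contribution = 13.397 * 63.1 = 845.3507
Height contribution = 4.799 * 169 = 811.031
Age contribution = 5.677 * 22 = 124.894
BMR = 88.362 + 845.3507 + 811.031 - 124.894
= 1619.85 kcal/day

1619.85 kcal/day


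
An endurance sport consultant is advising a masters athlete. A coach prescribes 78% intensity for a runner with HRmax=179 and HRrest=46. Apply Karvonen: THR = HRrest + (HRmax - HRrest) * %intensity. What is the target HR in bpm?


Heart rate reserve = 179 - 46 = 133
Intensity fraction = 78 / 100 = 0.78
THR = 46 + 133 * 0.78 = 149.74 bpm

149.74 bpm


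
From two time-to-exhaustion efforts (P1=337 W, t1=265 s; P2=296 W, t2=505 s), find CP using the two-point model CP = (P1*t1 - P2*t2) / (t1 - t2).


Work in trial 1 = 89305 J
Work in trial 2 = 149480 J
Delta work = -60175 J
Delta time = -240 s
CP = -60175 / -240 = 250.73 W

250.73 W


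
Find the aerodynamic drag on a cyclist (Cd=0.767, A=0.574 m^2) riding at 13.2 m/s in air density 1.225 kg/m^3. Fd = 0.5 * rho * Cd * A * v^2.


Fd = 0.5 * 1.225 * 0.767 * 0.574 * 13.2^2
= 0.5 * 1.225 * 0.767 * 0.574 * 174.24
= 46.985 N

46.985 N


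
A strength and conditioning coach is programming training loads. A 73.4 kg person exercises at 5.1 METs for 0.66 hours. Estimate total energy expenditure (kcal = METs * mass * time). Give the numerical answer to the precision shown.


Energy = METs * mass(kg) * time(h)
= 5.1 * 73.4 * 0.66
= 247.06 kcal

247.06 kcal


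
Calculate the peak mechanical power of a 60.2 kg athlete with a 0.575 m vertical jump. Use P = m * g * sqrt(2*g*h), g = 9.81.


First, sqrt(2gh) = sqrt(2 * 9.81 * 0.575)
= sqrt(11.2815) = 3.358794 m/s
Power = 60.2 * 9.81 * 3.358794 = 1983.58 W

1983.58 W


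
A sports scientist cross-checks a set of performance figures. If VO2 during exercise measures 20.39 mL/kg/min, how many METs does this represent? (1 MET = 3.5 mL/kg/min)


METs = VO2 / 3.5 = 20.39 / 3.5 = 5.83

5.83 METs


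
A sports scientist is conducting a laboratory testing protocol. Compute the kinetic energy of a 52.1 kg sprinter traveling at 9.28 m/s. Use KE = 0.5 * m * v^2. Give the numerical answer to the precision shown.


Velocity squared = 86.1184
KE = 0.5 * 52.1 * 86.1184 = 2243.38 J

2243.38 J


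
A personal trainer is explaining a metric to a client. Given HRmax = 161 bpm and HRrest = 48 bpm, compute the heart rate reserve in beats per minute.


Heart rate reserve = maximum HR minus resting HR
HRR = 161 - 48 = 113 bpm

113 bpm


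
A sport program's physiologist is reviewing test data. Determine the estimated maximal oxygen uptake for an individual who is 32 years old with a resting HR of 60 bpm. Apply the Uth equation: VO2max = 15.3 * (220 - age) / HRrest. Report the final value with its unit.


HRmax = 220 - 32 = 188
VO2max = 15.3 * (188 / 60)
= 15.3 * 3.1333
= 47.94 mL/kg/min

47.94 mL/kg/min


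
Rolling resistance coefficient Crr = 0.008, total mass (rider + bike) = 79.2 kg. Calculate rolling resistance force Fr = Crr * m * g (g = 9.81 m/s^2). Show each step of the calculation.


Fr = Crr * m * g
= 0.008 * 79.2 * 9.81
= 6.216 N

6.216 N


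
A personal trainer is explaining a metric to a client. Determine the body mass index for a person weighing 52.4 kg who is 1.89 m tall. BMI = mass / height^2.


BMI = mass / height^2
= 52.4 / 1.89^2
= 52.4 / 3.5721
= 14.67 kg/m^2

14.67 kg/m^2


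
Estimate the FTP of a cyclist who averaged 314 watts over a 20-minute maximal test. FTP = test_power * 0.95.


FTP = 314 * 0.95 = 298.3 W

298.3 W


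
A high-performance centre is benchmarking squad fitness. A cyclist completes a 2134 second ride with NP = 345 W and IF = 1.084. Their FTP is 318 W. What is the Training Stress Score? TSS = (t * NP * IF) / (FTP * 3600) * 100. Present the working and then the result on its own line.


t * NP * IF = 2134 * 345 * 1.084 = 798073.32
FTP * 3600 = 1144800
TSS = (798073.32 / 1144800) * 100 = 69.71

69.71 TSS


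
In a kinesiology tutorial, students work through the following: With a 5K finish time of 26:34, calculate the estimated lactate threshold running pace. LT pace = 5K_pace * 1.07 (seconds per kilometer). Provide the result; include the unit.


Race duration = 1594 s for 5 km
Average pace = 1594 / 5 = 318.8 s/km
LT pace = 318.8 * 1.07
= 341.12 s/km

341.12 s/km


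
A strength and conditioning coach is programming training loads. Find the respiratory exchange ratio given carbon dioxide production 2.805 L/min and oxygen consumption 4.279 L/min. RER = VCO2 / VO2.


VCO2 = 2.805 L/min
VO2 = 4.279 L/min
RER = 2.805 / 4.279 = 0.6555

0.6555


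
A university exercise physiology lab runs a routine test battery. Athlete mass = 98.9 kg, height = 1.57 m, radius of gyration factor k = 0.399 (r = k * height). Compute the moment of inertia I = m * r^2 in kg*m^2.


r = k * height = 0.399 * 1.57 = 0.62643 m
r^2 = 0.62643^2 = 0.392415
I = 98.9 * 0.392415 = 38.81 kg*m^2

38.81 kg*m^2


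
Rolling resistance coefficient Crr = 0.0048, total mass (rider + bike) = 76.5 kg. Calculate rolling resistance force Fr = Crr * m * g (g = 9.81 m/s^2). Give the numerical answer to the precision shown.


Fr = Crr * m * g
= 0.0048 * 76.5 * 9.81
= 3.602 N

3.602 N


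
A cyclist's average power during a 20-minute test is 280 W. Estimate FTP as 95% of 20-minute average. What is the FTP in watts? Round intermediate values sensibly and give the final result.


FTP = 20-min power * 0.95
= 280 * 0.95
= 266.0 W

266.0 W


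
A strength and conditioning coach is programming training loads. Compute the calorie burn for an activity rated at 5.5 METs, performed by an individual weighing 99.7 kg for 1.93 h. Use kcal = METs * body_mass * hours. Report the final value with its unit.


Product of METs and mass = 5.5 * 99.7 = 548.35
Total kcal = 548.35 * 1.93 = 1058.32 kcal

1058.32 kcal


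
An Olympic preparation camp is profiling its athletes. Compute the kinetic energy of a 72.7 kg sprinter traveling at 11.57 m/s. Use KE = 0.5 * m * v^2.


Velocity squared = 133.8649
KE = 0.5 * 72.7 * 133.8649 = 4865.99 J

4865.99 J


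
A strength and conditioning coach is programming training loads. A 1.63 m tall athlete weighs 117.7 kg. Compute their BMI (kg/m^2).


height^2 = 2.6569 m^2
BMI = 117.7 / 2.6569 = 44.3 kg/m^2

44.3 kg/m^2


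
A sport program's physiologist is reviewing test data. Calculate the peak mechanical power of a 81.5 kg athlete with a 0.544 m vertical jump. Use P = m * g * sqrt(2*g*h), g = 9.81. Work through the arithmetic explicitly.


First, sqrt(2gh) = sqrt(2 * 9.81 * 0.544)
= sqrt(10.67328) = 3.266999 m/s
Power = 81.5 * 9.81 * 3.266999 = 2612.01 W

2612.01 W


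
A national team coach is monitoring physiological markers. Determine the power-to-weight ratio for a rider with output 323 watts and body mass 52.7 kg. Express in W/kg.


P/W = 323 / 52.7 = 6.129 W/kg

6.129 W/kg


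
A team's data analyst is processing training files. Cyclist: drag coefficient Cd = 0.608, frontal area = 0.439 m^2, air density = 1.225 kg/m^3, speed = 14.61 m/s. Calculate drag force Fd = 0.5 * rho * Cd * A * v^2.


v^2 = 14.61^2 = 213.4521
Fd = 0.5 * 1.225 * 0.608 * 0.439 * 213.4521
= 34.896 N

34.896 N


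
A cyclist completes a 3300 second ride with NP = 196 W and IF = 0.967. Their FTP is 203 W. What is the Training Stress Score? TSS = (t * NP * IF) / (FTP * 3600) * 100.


t * NP * IF = 3300 * 196 * 0.967 = 625455.6
FTP * 3600 = 730800
TSS = (625455.6 / 730800) * 100 = 85.59

85.59 TSS


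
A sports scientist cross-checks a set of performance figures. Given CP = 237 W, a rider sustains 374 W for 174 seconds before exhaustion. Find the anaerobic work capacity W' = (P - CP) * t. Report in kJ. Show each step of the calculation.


Excess power = 374 - 237 = 137 W
Work above CP = 137 * 174 = 23838 J
W' = 23.838 kJ

23.838 kJ


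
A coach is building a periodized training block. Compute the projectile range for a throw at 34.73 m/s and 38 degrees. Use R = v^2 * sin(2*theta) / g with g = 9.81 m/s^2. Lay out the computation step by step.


Two times the angle = 76 degrees
sin(76) = 0.970296
R = 1206.1729 * 0.970296 / 9.81 = 119.301 m

119.301 m


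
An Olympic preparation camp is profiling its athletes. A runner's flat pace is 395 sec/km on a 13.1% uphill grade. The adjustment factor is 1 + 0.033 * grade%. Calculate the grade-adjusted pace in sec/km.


Factor = 1 + 0.033 * 13.1 = 1.4323
Adjusted pace = 395 * 1.4323
= 565.76 sec/km

565.76 s/km


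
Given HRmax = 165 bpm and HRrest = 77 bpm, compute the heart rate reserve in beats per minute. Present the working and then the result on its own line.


Heart rate reserve = maximum HR minus resting HR
HRR = 165 - 77 = 88 bpm

88 bpm


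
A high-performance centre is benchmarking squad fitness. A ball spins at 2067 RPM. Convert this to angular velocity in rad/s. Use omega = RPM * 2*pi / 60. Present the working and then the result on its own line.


omega = 2067 * 2 * pi / 60
= 2067 * 6.28318531 / 60
= 12987.344 / 60
= 216.456 rad/s

216.456 rad/s


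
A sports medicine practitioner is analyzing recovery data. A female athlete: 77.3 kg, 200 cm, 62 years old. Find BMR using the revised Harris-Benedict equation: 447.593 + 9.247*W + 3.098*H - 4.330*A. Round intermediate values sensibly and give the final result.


Intercept = 447.593
Weight contribution = 9.247 * 77.3 = 714.7931
Height contribution = 3.098 * 200 = 619.6
Age contribution = 4.33 * 62 = 268.46
BMR = 447.593 + 714.7931 + 619.6 - 268.46
= 1513.53 kcal/day

1513.53 kcal/day


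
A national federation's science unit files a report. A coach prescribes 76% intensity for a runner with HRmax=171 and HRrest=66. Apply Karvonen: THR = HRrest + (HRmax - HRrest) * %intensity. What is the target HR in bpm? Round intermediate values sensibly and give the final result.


Heart rate reserve = 171 - 66 = 105
Intensity fraction = 76 / 100 = 0.76
THR = 66 + 105 * 0.76 = 145.8 bpm

145.8 bpm


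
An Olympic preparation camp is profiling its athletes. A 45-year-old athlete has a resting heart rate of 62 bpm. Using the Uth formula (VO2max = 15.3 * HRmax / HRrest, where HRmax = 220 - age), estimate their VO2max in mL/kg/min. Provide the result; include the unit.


HRmax = 220 - 45 = 175 bpm
Ratio = HRmax / HRrest = 175 / 62 = 2.8226
VO2max = 15.3 * 2.8226 = 43.19 mL/kg/min

43.19 mL/kg/min


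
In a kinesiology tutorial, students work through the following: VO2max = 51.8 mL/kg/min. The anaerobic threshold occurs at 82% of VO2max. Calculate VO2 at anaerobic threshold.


AT fraction = 82 / 100 = 0.82
AT VO2 = 51.8 * 0.82
= 42.48 mL/kg/min

42.48 mL/kg/min


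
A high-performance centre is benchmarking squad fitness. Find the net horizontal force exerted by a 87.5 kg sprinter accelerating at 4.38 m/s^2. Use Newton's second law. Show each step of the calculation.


Newton's second law: F = m * a
F = 87.5 * 4.38 = 383.25 N

383.25 N
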